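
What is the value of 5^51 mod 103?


p = 103 is prime and the exponent is (p-1)/2 = 51, so by Euler's criterion 5^51 = (5/103) = +1 or -1 mod 103.
Compute by square-and-multiply:
  51 = 32 + 16 + 2 + 1 (binary 110011)
  Repeated squaring mod 103: 5^1 = 5, 5^2 = 25, 5^4 = 7, 5^8 = 49, 5^16 = 32, 5^32 = 97
  5^51 = 5^32 * 5^16 * 5^2 * 5^1 = 97 * 32 * 25 * 5 mod 103
    97 * 32 = 3104 = 14 mod 103
    14 * 25 = 350 = 41 mod 103
    41 * 5 = 205 = 102 mod 103
  5^51 = 102 mod 103
Result 102 = p - 1 = -1 mod 103: 5 is a quadratic non-residue mod 103. As a residue in [0, p-1] the value is 102.
5^51 mod 103 = 102

102


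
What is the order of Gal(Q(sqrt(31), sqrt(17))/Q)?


The 2 square roots of distinct primes are multiplicatively independent over Q,
so [K:Q] = 2^2 and Gal(K/Q) is isomorphic to (Z/2Z)^2.
|Gal| = 2^2 = 4

4


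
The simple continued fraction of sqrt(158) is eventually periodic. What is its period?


Run the CF algorithm for sqrt(158).
a_0 = floor(sqrt(158)) = 12; set m_0=0, q_0=1.
Recurrence: m' = q*a - m,  q' = (d - m'^2)/q,  a' = floor((a_0 + m')/q').
  step 1: m=12, q=14, a=1
  step 2: m=2, q=11, a=1
  step 3: m=9, q=7, a=3
  step 4: m=12, q=2, a=12
  step 5: m=12, q=7, a=3
  step 6: m=9, q=11, a=1
  step 7: m=2, q=14, a=1
  step 8: m=12, q=1, a=24
a_8 = 2*a_0 = 24, so the period closes here.
sqrt(158) = [12; 1, 1, 3, 12, 3, 1, 1, 24]
Period length = 8

8


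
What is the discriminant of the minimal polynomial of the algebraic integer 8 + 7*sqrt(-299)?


The element 8 + 7*sqrt(-299) has minimal polynomial:
x^2 - 16*x + 14715
Discriminant = (-16)^2 - 4*(14715)
= 256 - 58860
= -58604

-58604


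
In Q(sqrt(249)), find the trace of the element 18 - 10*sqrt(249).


Tr(a + b*sqrt(d)) = (a + b*sqrt(d)) + (a - b*sqrt(d)) = 2a
= 2 * (18)
= 36

36


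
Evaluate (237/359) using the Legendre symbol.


p = 359 is prime, so compute (237/359) with the reciprocity algorithm (Jacobi-symbol steps: pull out 2s via (2/n), flip via reciprocity, reduce):
  reciprocity: (237/359) -> +(359/237)
  reduce: (122/237)
  pull out 2: (2/237) = -1  (since 237 mod 8 = 5)
  reciprocity: (61/237) -> +(237/61)
  reduce: (54/61)
  pull out 2: (2/61) = -1  (since 61 mod 8 = 5)
  reciprocity: (27/61) -> +(61/27)
  reduce: (7/27)
  reciprocity: (7/27) -> -(27/7)
  reduce: (6/7)
  pull out 2: (2/7) = +1  (since 7 mod 8 = 7)
  reciprocity: (3/7) -> -(7/3)
  reduce: (1/3)
  (1/3) = 1
Product of signs = 1
(237/359) = 1

1


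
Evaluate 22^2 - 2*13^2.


x^2 - d*y^2
= 22^2 - 2*13^2
= 484 - 338
= 146

146


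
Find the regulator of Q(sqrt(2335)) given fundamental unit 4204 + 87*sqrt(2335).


epsilon = 4204 + 87*sqrt(2335)
= 8407.9999
R = ln(8407.9999)
= 9.0369

9.0369


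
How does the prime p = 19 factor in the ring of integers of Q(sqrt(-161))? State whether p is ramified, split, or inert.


K = Q(sqrt(-161)). Since d mod 4 = 3, disc(K) = -644.
Check p | disc: -644 mod 19 = 2.
p does not divide disc. Compute Legendre symbol (d/p):
10^((19-1)/2) mod 19 = -1
(d/p) = -1, so p is inert: (p) stays prime with e=1, f=2, g=1.
Therefore p is inert.

inert


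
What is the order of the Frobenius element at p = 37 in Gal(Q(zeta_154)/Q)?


The Frobenius at p in Gal(Q(zeta_n)/Q) = (Z/nZ)* is the class of p, so its order is ord_154(37), the smallest k >= 1 with 37^k = 1 mod 154.
n = 154 = 2 * 7 * 11, phi(154) = 60; the order divides phi(n).
Divisors of 60: 1, 2, 3, 4, 5, 6, 10, 12, 15, 20, 30, 60
Repeated squaring mod 154: 37^1 = 37, 37^2 = 137, 37^4 = 135, 37^8 = 53, 37^16 = 37, 37^32 = 137
Test divisors in increasing order:
  k=1: 37^1 = 37 mod 154
  k=2: 37^2 = 137 mod 154
  k=3: 37^3 = 137 * 37 = 141 mod 154
  k=4: 37^4 = 135 mod 154
  k=5: 37^5 = 135 * 37 = 67 mod 154
  k=6: 37^6 = 135 * 137 = 15 mod 154
  k=10: 37^10 = 53 * 137 = 23 mod 154
  k=12: 37^12 = 53 * 135 = 71 mod 154
  k=15: 37^15 = 53 * 135 * 137 * 37 = 1 mod 154  <- first divisor giving 1
Order = 15

15


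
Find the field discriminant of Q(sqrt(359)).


For K = Q(sqrt(d)) with d squarefree: disc(K) = d if d = 1 mod 4, and disc(K) = 4d if d = 2 or 3 mod 4.
Here d = 359, and d mod 4 = 3.
d = 3 mod 4, not 1 (O_K = Z[sqrt(d)]), so disc(K) = 4d = 4 * (359) = 1436

1436


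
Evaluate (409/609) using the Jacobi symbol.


Compute (409/609) via quadratic reciprocity:
  reciprocity: (409/609) -> +(609/409)
  reduce: (200/409)
  pull out 2: (2/409) = +1  (since 409 mod 8 = 1)
  pull out 2: (2/409) = +1  (since 409 mod 8 = 1)
  pull out 2: (2/409) = +1  (since 409 mod 8 = 1)
  reciprocity: (25/409) -> +(409/25)
  reduce: (9/25)
  reciprocity: (9/25) -> +(25/9)
  reduce: (7/9)
  reciprocity: (7/9) -> +(9/7)
  reduce: (2/7)
  pull out 2: (2/7) = +1  (since 7 mod 8 = 7)
  (1/7) = 1
Product of signs = 1

1


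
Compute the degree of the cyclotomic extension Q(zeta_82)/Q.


The degree equals Euler's totient phi(82).
82 = 2 * 41
phi(82) = 40

40


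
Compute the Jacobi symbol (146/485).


Compute (146/485) via quadratic reciprocity:
  pull out 2: (2/485) = -1  (since 485 mod 8 = 5)
  reciprocity: (73/485) -> +(485/73)
  reduce: (47/73)
  reciprocity: (47/73) -> +(73/47)
  reduce: (26/47)
  pull out 2: (2/47) = +1  (since 47 mod 8 = 7)
  reciprocity: (13/47) -> +(47/13)
  reduce: (8/13)
  pull out 2: (2/13) = -1  (since 13 mod 8 = 5)
  pull out 2: (2/13) = -1  (since 13 mod 8 = 5)
  pull out 2: (2/13) = -1  (since 13 mod 8 = 5)
  (1/13) = 1
Product of signs = 1

1


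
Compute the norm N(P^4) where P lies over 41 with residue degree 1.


N(P^a) = p^(a*f)
= 41^(4*1)
= 41^4
= 2825761

2825761


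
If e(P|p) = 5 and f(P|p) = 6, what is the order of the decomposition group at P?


|D_P| = e * f
= 5 * 6
= 30

30


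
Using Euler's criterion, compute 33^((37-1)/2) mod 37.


p = 37 is prime and the exponent is (p-1)/2 = 18, so by Euler's criterion 33^18 = (33/37) = +1 or -1 mod 37.
Compute by square-and-multiply:
  18 = 16 + 2 (binary 10010)
  Repeated squaring mod 37: 33^1 = 33, 33^2 = 16, 33^4 = 34, 33^8 = 9, 33^16 = 7
  33^18 = 33^16 * 33^2 = 7 * 16 mod 37
    7 * 16 = 112 = 1 mod 37
  33^18 = 1 mod 37
Result 1: 33 is a quadratic residue mod 37.
33^18 mod 37 = 1

1


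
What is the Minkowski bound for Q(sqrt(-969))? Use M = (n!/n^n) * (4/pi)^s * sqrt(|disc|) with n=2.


d = -969, d mod 4 = 3, so disc(K) = 4d = -3876; |disc(K)| = 3876
Imaginary quadratic field, so n = 2, s = r2 = 1, r1 = 0
M = (n!/n^n) * (4/pi)^s * sqrt(|disc(K)|) = (2!/2^2) * (4/pi)^1 * sqrt(3876)
= 0.5 * 1.273240 * 62.257530
= 39.6344

39.6344


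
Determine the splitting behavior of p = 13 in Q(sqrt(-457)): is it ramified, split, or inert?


K = Q(sqrt(-457)). Since d mod 4 = 3, disc(K) = -1828.
Check p | disc: -1828 mod 13 = 5.
p does not divide disc. Compute Legendre symbol (d/p):
11^((13-1)/2) mod 13 = -1
(d/p) = -1, so p is inert: (p) stays prime with e=1, f=2, g=1.
Therefore p is inert.

inert


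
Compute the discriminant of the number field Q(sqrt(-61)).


For K = Q(sqrt(d)) with d squarefree: disc(K) = d if d = 1 mod 4, and disc(K) = 4d if d = 2 or 3 mod 4.
Here d = -61, and d mod 4 = 3.
d = 3 mod 4, not 1 (O_K = Z[sqrt(d)]), so disc(K) = 4d = 4 * (-61) = -244

-244


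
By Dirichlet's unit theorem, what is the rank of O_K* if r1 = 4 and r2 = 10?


By Dirichlet's unit theorem:
rank = r1 + r2 - 1
= 4 + 10 - 1
= 13

13


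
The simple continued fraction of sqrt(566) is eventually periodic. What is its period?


Run the CF algorithm for sqrt(566).
a_0 = floor(sqrt(566)) = 23; set m_0=0, q_0=1.
Recurrence: m' = q*a - m,  q' = (d - m'^2)/q,  a' = floor((a_0 + m')/q').
  step 1: m=23, q=37, a=1
  step 2: m=14, q=10, a=3
  step 3: m=16, q=31, a=1
  step 4: m=15, q=11, a=3
  step 5: m=18, q=22, a=1
  step 6: m=4, q=25, a=1
  step 7: m=21, q=5, a=8
  step 8: m=19, q=41, a=1
  step 9: m=22, q=2, a=22
  step 10: m=22, q=41, a=1
  step 11: m=19, q=5, a=8
  step 12: m=21, q=25, a=1
  step 13: m=4, q=22, a=1
  step 14: m=18, q=11, a=3
  step 15: m=15, q=31, a=1
  step 16: m=16, q=10, a=3
  step 17: m=14, q=37, a=1
  step 18: m=23, q=1, a=46
a_18 = 2*a_0 = 46, so the period closes here.
sqrt(566) = [23; 1, 3, 1, 3, 1, 1, 8, 1, 22, 1, 8, 1, 1, 3, 1, 3, 1, 46]
Period length = 18

18


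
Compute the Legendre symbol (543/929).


p = 929 is prime, so compute (543/929) with the reciprocity algorithm (Jacobi-symbol steps: pull out 2s via (2/n), flip via reciprocity, reduce):
  reciprocity: (543/929) -> +(929/543)
  reduce: (386/543)
  pull out 2: (2/543) = +1  (since 543 mod 8 = 7)
  reciprocity: (193/543) -> +(543/193)
  reduce: (157/193)
  reciprocity: (157/193) -> +(193/157)
  reduce: (36/157)
  pull out 2: (2/157) = -1  (since 157 mod 8 = 5)
  pull out 2: (2/157) = -1  (since 157 mod 8 = 5)
  reciprocity: (9/157) -> +(157/9)
  reduce: (4/9)
  pull out 2: (2/9) = +1  (since 9 mod 8 = 1)
  pull out 2: (2/9) = +1  (since 9 mod 8 = 1)
  (1/9) = 1
Product of signs = 1
(543/929) = 1

1


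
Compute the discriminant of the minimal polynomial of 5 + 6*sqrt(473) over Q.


The element 5 + 6*sqrt(473) has minimal polynomial:
x^2 - 10*x - 17003
Discriminant = (-10)^2 - 4*(-17003)
= 100 + 68012
= 68112

68112


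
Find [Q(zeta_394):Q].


The degree equals Euler's totient phi(394).
394 = 2 * 197
phi(394) = 196

196


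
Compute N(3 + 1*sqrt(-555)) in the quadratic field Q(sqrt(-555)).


N(a + b*sqrt(d)) = a^2 - d*b^2
= (3)^2 - (-555)*(1)^2
= 9 + 555
= 564

564


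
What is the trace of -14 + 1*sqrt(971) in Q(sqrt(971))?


Tr(a + b*sqrt(d)) = (a + b*sqrt(d)) + (a - b*sqrt(d)) = 2a
= 2 * (-14)
= -28

-28


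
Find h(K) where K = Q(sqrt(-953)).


K = Q(sqrt(-953)). d mod 4 = 3, so D = disc(K) = 4d = -3812
h(K) equals the number of primitive reduced positive-definite forms (a, b, c) = a*x^2 + b*x*y + c*y^2 with b^2 - 4ac = D,
where reduced means |b| <= a <= c, with b >= 0 whenever |b| = a or a = c, and primitive means gcd(a, b, c) = 1.
Reduced forces 3a^2 <= |D| = 3812, so 1 <= a <= 35; b must have the parity of D, and c = (b^2 - D)/(4a) must be an integer >= a.
Enumerate a = 1..35, b in [-a, a]:
  a=1: (1, 0, 953)  [1]
  a=2: (2, 2, 477)  [1]
  a=3: (3, -2, 318), (3, 2, 318)  [2]
  a=4..5: none
  a=6: (6, -2, 159), (6, 2, 159)  [2]
  a=7..8: none
  a=9: (9, -2, 106), (9, 2, 106)  [2]
  a=10: none
  a=11: (11, -4, 87), (11, 4, 87)  [2]
  a=12: none
  a=13: (13, -6, 74), (13, 6, 74)  [2]
  a=14..16: none
  a=17: (17, -8, 57), (17, 8, 57)  [2]
  a=18: (18, -2, 53), (18, 2, 53)  [2]
  a=19: (19, -8, 51), (19, 8, 51)  [2]
  a=20..21: none
  a=22: (22, -18, 47), (22, 18, 47)  [2]
  a=23: (23, -12, 43), (23, 12, 43)  [2]
  a=24..25: none
  a=26: (26, -6, 37), (26, 6, 37)  [2]
  a=27: (27, -20, 39), (27, 20, 39)  [2]
  a=28: none
  a=29: (29, -4, 33), (29, 4, 33)  [2]
  a=30: none
  a=31: (31, -30, 38), (31, 30, 38)  [2]
  a=32: none
  a=33: (33, -26, 34), (33, 26, 34)  [2]
  a=34..35: none
Total reduced forms: 1 + 1 + 2 + 2 + 2 + 2 + 2 + 2 + 2 + 2 + 2 + 2 + 2 + 2 + 2 + 2 + 2 = 32
h = 32

32


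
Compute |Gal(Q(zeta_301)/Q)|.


|Gal(Q(zeta_301)/Q)| = phi(301)
= 252

252


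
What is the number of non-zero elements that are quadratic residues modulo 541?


For prime p, the number of non-zero quadratic residues is (p-1)/2.
= (541-1)/2
= 270

270


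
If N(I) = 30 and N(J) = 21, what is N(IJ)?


N(IJ) = N(I) * N(J)
= 30 * 21
= 630

630


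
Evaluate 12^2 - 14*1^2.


x^2 - d*y^2
= 12^2 - 14*1^2
= 144 - 14
= 130

130


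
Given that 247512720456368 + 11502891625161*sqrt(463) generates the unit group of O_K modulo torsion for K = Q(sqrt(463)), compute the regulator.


epsilon = 247512720456368 + 11502891625161*sqrt(463)
= 4.9503e+14
R = ln(4.9503e+14)
= 33.8356

33.8356


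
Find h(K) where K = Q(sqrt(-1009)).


K = Q(sqrt(-1009)). d mod 4 = 3, so D = disc(K) = 4d = -4036
h(K) equals the number of primitive reduced positive-definite forms (a, b, c) = a*x^2 + b*x*y + c*y^2 with b^2 - 4ac = D,
where reduced means |b| <= a <= c, with b >= 0 whenever |b| = a or a = c, and primitive means gcd(a, b, c) = 1.
Reduced forces 3a^2 <= |D| = 4036, so 1 <= a <= 36; b must have the parity of D, and c = (b^2 - D)/(4a) must be an integer >= a.
Enumerate a = 1..36, b in [-a, a]:
  a=1: (1, 0, 1009)  [1]
  a=2: (2, 2, 505)  [1]
  a=3..4: none
  a=5: (5, -2, 202), (5, 2, 202)  [2]
  a=6..9: none
  a=10: (10, -2, 101), (10, 2, 101)  [2]
  a=11: (11, -10, 94), (11, 10, 94)  [2]
  a=12..18: none
  a=19: (19, -12, 55), (19, 12, 55)  [2]
  a=20..21: none
  a=22: (22, -10, 47), (22, 10, 47)  [2]
  a=23: (23, -14, 46), (23, 14, 46)  [2]
  a=24: none
  a=25: (25, -8, 41), (25, 8, 41)  [2]
  a=26..28: none
  a=29: (29, -16, 37), (29, 16, 37)  [2]
  a=30: none
  a=31: (31, -26, 38), (31, 26, 38)  [2]
  a=32..36: none
Total reduced forms: 1 + 1 + 2 + 2 + 2 + 2 + 2 + 2 + 2 + 2 + 2 = 20
h = 20

20


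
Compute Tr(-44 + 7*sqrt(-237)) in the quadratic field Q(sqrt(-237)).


Tr(a + b*sqrt(d)) = (a + b*sqrt(d)) + (a - b*sqrt(d)) = 2a
= 2 * (-44)
= -88

-88


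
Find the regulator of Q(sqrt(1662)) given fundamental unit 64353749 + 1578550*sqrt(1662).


epsilon = 64353749 + 1578550*sqrt(1662)
= 1.2871e+08
R = ln(1.2871e+08)
= 18.6731

18.6731


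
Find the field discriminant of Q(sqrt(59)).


For K = Q(sqrt(d)) with d squarefree: disc(K) = d if d = 1 mod 4, and disc(K) = 4d if d = 2 or 3 mod 4.
Here d = 59, and d mod 4 = 3.
d = 3 mod 4, not 1 (O_K = Z[sqrt(d)]), so disc(K) = 4d = 4 * (59) = 236

236


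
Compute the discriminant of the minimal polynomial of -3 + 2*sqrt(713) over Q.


The element -3 + 2*sqrt(713) has minimal polynomial:
x^2 + 6*x - 2843
Discriminant = (6)^2 - 4*(-2843)
= 36 + 11372
= 11408

11408


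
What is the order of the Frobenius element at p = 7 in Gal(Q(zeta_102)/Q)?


The Frobenius at p in Gal(Q(zeta_n)/Q) = (Z/nZ)* is the class of p, so its order is ord_102(7), the smallest k >= 1 with 7^k = 1 mod 102.
n = 102 = 2 * 3 * 17, phi(102) = 32; the order divides phi(n).
Divisors of 32: 1, 2, 4, 8, 16, 32
Repeated squaring mod 102: 7^1 = 7, 7^2 = 49, 7^4 = 55, 7^8 = 67, 7^16 = 1, 7^32 = 1
Test divisors in increasing order:
  k=1: 7^1 = 7 mod 102
  k=2: 7^2 = 49 mod 102
  k=4: 7^4 = 55 mod 102
  k=8: 7^8 = 67 mod 102
  k=16: 7^16 = 1 mod 102  <- first divisor giving 1
Order = 16

16


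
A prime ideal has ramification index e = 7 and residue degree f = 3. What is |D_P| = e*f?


|D_P| = e * f
= 7 * 3
= 21

21


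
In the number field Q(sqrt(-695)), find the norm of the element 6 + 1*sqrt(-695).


N(a + b*sqrt(d)) = a^2 - d*b^2
= (6)^2 - (-695)*(1)^2
= 36 + 695
= 731

731


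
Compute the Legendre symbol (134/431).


p = 431 is prime, so compute (134/431) with the reciprocity algorithm (Jacobi-symbol steps: pull out 2s via (2/n), flip via reciprocity, reduce):
  pull out 2: (2/431) = +1  (since 431 mod 8 = 7)
  reciprocity: (67/431) -> -(431/67)
  reduce: (29/67)
  reciprocity: (29/67) -> +(67/29)
  reduce: (9/29)
  reciprocity: (9/29) -> +(29/9)
  reduce: (2/9)
  pull out 2: (2/9) = +1  (since 9 mod 8 = 1)
  (1/9) = 1
Product of signs = -1
(134/431) = -1

-1


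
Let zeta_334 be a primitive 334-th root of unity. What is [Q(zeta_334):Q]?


The degree equals Euler's totient phi(334).
334 = 2 * 167
phi(334) = 166

166


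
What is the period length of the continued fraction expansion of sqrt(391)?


Run the CF algorithm for sqrt(391).
a_0 = floor(sqrt(391)) = 19; set m_0=0, q_0=1.
Recurrence: m' = q*a - m,  q' = (d - m'^2)/q,  a' = floor((a_0 + m')/q').
  step 1: m=19, q=30, a=1
  step 2: m=11, q=9, a=3
  step 3: m=16, q=15, a=2
  step 4: m=14, q=13, a=2
  step 5: m=12, q=19, a=1
  step 6: m=7, q=18, a=1
  step 7: m=11, q=15, a=2
  step 8: m=19, q=2, a=19
  step 9: m=19, q=15, a=2
  step 10: m=11, q=18, a=1
  step 11: m=7, q=19, a=1
  step 12: m=12, q=13, a=2
  step 13: m=14, q=15, a=2
  step 14: m=16, q=9, a=3
  step 15: m=11, q=30, a=1
  step 16: m=19, q=1, a=38
a_16 = 2*a_0 = 38, so the period closes here.
sqrt(391) = [19; 1, 3, 2, 2, 1, 1, 2, 19, 2, 1, 1, 2, 2, 3, 1, 38]
Period length = 16

16


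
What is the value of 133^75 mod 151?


p = 151 is prime and the exponent is (p-1)/2 = 75, so by Euler's criterion 133^75 = (133/151) = +1 or -1 mod 151.
Compute by square-and-multiply:
  75 = 64 + 8 + 2 + 1 (binary 1001011)
  Repeated squaring mod 151: 133^1 = 133, 133^2 = 22, 133^4 = 31, 133^8 = 55, 133^16 = 5, 133^32 = 25, 133^64 = 21
  133^75 = 133^64 * 133^8 * 133^2 * 133^1 = 21 * 55 * 22 * 133 mod 151
    21 * 55 = 1155 = 98 mod 151
    98 * 22 = 2156 = 42 mod 151
    42 * 133 = 5586 = 150 mod 151
  133^75 = 150 mod 151
Result 150 = p - 1 = -1 mod 151: 133 is a quadratic non-residue mod 151. As a residue in [0, p-1] the value is 150.
133^75 mod 151 = 150

150


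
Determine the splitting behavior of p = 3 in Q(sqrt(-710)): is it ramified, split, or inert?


K = Q(sqrt(-710)). Since d mod 4 = 2, disc(K) = -2840.
Check p | disc: -2840 mod 3 = 1.
p does not divide disc. Compute Legendre symbol (d/p):
1^((3-1)/2) mod 3 = 1
(d/p) = 1, so p splits: (p) = P*P' with e=1, f=1, g=2.
Therefore p is split.

split


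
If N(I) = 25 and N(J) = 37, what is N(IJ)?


N(IJ) = N(I) * N(J)
= 25 * 37
= 925

925


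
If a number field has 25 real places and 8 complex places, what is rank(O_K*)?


By Dirichlet's unit theorem:
rank = r1 + r2 - 1
= 25 + 8 - 1
= 32

32


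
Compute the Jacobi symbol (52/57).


Compute (52/57) via quadratic reciprocity:
  pull out 2: (2/57) = +1  (since 57 mod 8 = 1)
  pull out 2: (2/57) = +1  (since 57 mod 8 = 1)
  reciprocity: (13/57) -> +(57/13)
  reduce: (5/13)
  reciprocity: (5/13) -> +(13/5)
  reduce: (3/5)
  reciprocity: (3/5) -> +(5/3)
  reduce: (2/3)
  pull out 2: (2/3) = -1  (since 3 mod 8 = 3)
  (1/3) = 1
Product of signs = -1

-1


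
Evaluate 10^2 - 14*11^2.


x^2 - d*y^2
= 10^2 - 14*11^2
= 100 - 1694
= -1594

-1594


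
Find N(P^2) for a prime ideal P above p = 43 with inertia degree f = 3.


N(P^a) = p^(a*f)
= 43^(2*3)
= 43^6
= 6321363049

6321363049


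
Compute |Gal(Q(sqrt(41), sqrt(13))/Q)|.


The 2 square roots of distinct primes are multiplicatively independent over Q,
so [K:Q] = 2^2 and Gal(K/Q) is isomorphic to (Z/2Z)^2.
|Gal| = 2^2 = 4

4


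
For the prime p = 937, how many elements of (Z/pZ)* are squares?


For prime p, the number of non-zero quadratic residues is (p-1)/2.
= (937-1)/2
= 468

468


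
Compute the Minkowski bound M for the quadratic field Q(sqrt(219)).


d = 219, d mod 4 = 3, so disc(K) = 4d = 876; |disc(K)| = 876
Real quadratic field, so n = 2, s = r2 = 0, r1 = 2
M = (n!/n^n) * (4/pi)^s * sqrt(|disc(K)|) = (2!/2^2) * (4/pi)^0 * sqrt(876)
= 0.5 * 1.000000 * 29.597297
= 14.7986

14.7986


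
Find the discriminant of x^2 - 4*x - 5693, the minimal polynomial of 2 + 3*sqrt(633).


The element 2 + 3*sqrt(633) has minimal polynomial:
x^2 - 4*x - 5693
Discriminant = (-4)^2 - 4*(-5693)
= 16 + 22772
= 22788

22788


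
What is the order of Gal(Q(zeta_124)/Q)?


|Gal(Q(zeta_124)/Q)| = phi(124)
= 60

60


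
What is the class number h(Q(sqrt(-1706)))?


K = Q(sqrt(-1706)). d mod 4 = 2, so D = disc(K) = 4d = -6824
h(K) equals the number of primitive reduced positive-definite forms (a, b, c) = a*x^2 + b*x*y + c*y^2 with b^2 - 4ac = D,
where reduced means |b| <= a <= c, with b >= 0 whenever |b| = a or a = c, and primitive means gcd(a, b, c) = 1.
Reduced forces 3a^2 <= |D| = 6824, so 1 <= a <= 47; b must have the parity of D, and c = (b^2 - D)/(4a) must be an integer >= a.
Enumerate a = 1..47, b in [-a, a]:
  a=1: (1, 0, 1706)  [1]
  a=2: (2, 0, 853)  [1]
  a=3: (3, -2, 569), (3, 2, 569)  [2]
  a=4: none
  a=5: (5, -4, 342), (5, 4, 342)  [2]
  a=6: (6, -4, 285), (6, 4, 285)  [2]
  a=7: (7, -6, 245), (7, 6, 245)  [2]
  a=8: none
  a=9: (9, -4, 190), (9, 4, 190)  [2]
  a=10: (10, -4, 171), (10, 4, 171)  [2]
  a=11..12: none
  a=13: (13, -12, 134), (13, 12, 134)  [2]
  a=14: (14, -8, 123), (14, 8, 123)  [2]
  a=15: (15, -14, 117), (15, -4, 114), (15, 4, 114), (15, 14, 117)  [4]
  a=16..17: none
  a=18: (18, -4, 95), (18, 4, 95)  [2]
  a=19: (19, -4, 90), (19, 4, 90)  [2]
  a=20: none
  a=21: (21, -20, 86), (21, -8, 82), (21, 8, 82), (21, 20, 86)  [4]
  a=22..24: none
  a=25: (25, -24, 74), (25, 24, 74)  [2]
  a=26: (26, -12, 67), (26, 12, 67)  [2]
  a=27: (27, -14, 65), (27, 14, 65)  [2]
  a=28: none
  a=29: (29, -22, 63), (29, 22, 63)  [2]
  a=30: (30, -16, 59), (30, -4, 57), (30, 4, 57), (30, 16, 59)  [4]
  a=31..34: none
  a=35: (35, -34, 57), (35, -6, 49), (35, 6, 49), (35, 34, 57)  [4]
  a=36: none
  a=37: (37, -24, 50), (37, 24, 50)  [2]
  a=38: (38, -4, 45), (38, 4, 45)  [2]
  a=39: (39, -38, 53), (39, -14, 45), (39, 14, 45), (39, 38, 53)  [4]
  a=40: none
  a=41: (41, -8, 42), (41, 8, 42)  [2]
  a=42: (42, -20, 43), (42, 20, 43)  [2]
  a=43..47: none
Total reduced forms: 1 + 1 + 2 + 2 + 2 + 2 + 2 + 2 + 2 + 2 + 4 + 2 + 2 + 4 + 2 + 2 + 2 + 2 + 4 + 4 + 2 + 2 + 4 + 2 + 2 = 58
h = 58

58


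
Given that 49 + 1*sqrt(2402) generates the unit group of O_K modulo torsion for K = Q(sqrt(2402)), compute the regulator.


epsilon = 49 + 1*sqrt(2402)
= 98.0102
R = ln(98.0102)
= 4.5851

4.5851


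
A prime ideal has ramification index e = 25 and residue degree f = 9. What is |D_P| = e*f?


|D_P| = e * f
= 25 * 9
= 225

225


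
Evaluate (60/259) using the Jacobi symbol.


Compute (60/259) via quadratic reciprocity:
  pull out 2: (2/259) = -1  (since 259 mod 8 = 3)
  pull out 2: (2/259) = -1  (since 259 mod 8 = 3)
  reciprocity: (15/259) -> -(259/15)
  reduce: (4/15)
  pull out 2: (2/15) = +1  (since 15 mod 8 = 7)
  pull out 2: (2/15) = +1  (since 15 mod 8 = 7)
  (1/15) = 1
Product of signs = -1

-1


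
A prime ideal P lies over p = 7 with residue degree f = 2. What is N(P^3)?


N(P^a) = p^(a*f)
= 7^(3*2)
= 7^6
= 117649

117649


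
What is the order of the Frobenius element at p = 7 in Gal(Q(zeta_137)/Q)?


The Frobenius at p in Gal(Q(zeta_n)/Q) = (Z/nZ)* is the class of p, so its order is ord_137(7), the smallest k >= 1 with 7^k = 1 mod 137.
n = 137 = 137, phi(137) = 136; the order divides phi(n).
Divisors of 136: 1, 2, 4, 8, 17, 34, 68, 136
Repeated squaring mod 137: 7^1 = 7, 7^2 = 49, 7^4 = 72, 7^8 = 115, 7^16 = 73, 7^32 = 123, 7^64 = 59, 7^128 = 56
Test divisors in increasing order:
  k=1: 7^1 = 7 mod 137
  k=2: 7^2 = 49 mod 137
  k=4: 7^4 = 72 mod 137
  k=8: 7^8 = 115 mod 137
  k=17: 7^17 = 73 * 7 = 100 mod 137
  k=34: 7^34 = 123 * 49 = 136 mod 137
  k=68: 7^68 = 59 * 72 = 1 mod 137  <- first divisor giving 1
Order = 68

68


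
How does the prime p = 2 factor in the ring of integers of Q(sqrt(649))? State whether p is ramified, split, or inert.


K = Q(sqrt(649)). Since d mod 4 = 1, disc(K) = 649.
Check p | disc: 649 mod 2 = 1.
p=2 does not divide disc (d is 1 mod 4). 2 splits iff d = 1 mod 8.
d mod 8 = 1, so (d/2) = 1.
(d/p) = 1, so p splits: (p) = P*P' with e=1, f=1, g=2.
Therefore p is split.

split


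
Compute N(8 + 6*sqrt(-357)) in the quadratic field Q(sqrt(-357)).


N(a + b*sqrt(d)) = a^2 - d*b^2
= (8)^2 - (-357)*(6)^2
= 64 + 12852
= 12916

12916


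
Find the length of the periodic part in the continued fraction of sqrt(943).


Run the CF algorithm for sqrt(943).
a_0 = floor(sqrt(943)) = 30; set m_0=0, q_0=1.
Recurrence: m' = q*a - m,  q' = (d - m'^2)/q,  a' = floor((a_0 + m')/q').
  step 1: m=30, q=43, a=1
  step 2: m=13, q=18, a=2
  step 3: m=23, q=23, a=2
  step 4: m=23, q=18, a=2
  step 5: m=13, q=43, a=1
  step 6: m=30, q=1, a=60
a_6 = 2*a_0 = 60, so the period closes here.
sqrt(943) = [30; 1, 2, 2, 2, 1, 60]
Period length = 6

6


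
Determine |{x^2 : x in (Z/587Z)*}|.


For prime p, the number of non-zero quadratic residues is (p-1)/2.
= (587-1)/2
= 293

293


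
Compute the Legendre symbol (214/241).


p = 241 is prime, so compute (214/241) with the reciprocity algorithm (Jacobi-symbol steps: pull out 2s via (2/n), flip via reciprocity, reduce):
  pull out 2: (2/241) = +1  (since 241 mod 8 = 1)
  reciprocity: (107/241) -> +(241/107)
  reduce: (27/107)
  reciprocity: (27/107) -> -(107/27)
  reduce: (26/27)
  pull out 2: (2/27) = -1  (since 27 mod 8 = 3)
  reciprocity: (13/27) -> +(27/13)
  reduce: (1/13)
  (1/13) = 1
Product of signs = 1
(214/241) = 1

1


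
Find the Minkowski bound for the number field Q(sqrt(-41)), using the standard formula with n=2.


d = -41, d mod 4 = 3, so disc(K) = 4d = -164; |disc(K)| = 164
Imaginary quadratic field, so n = 2, s = r2 = 1, r1 = 0
M = (n!/n^n) * (4/pi)^s * sqrt(|disc(K)|) = (2!/2^2) * (4/pi)^1 * sqrt(164)
= 0.5 * 1.273240 * 12.806248
= 8.1527

8.1527


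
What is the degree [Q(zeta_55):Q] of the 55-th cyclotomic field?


The degree equals Euler's totient phi(55).
55 = 5 * 11
phi(55) = 40

40


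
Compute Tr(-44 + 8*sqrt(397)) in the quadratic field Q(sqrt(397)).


Tr(a + b*sqrt(d)) = (a + b*sqrt(d)) + (a - b*sqrt(d)) = 2a
= 2 * (-44)
= -88

-88


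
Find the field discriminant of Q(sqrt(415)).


For K = Q(sqrt(d)) with d squarefree: disc(K) = d if d = 1 mod 4, and disc(K) = 4d if d = 2 or 3 mod 4.
Here d = 415, and d mod 4 = 3.
d = 3 mod 4, not 1 (O_K = Z[sqrt(d)]), so disc(K) = 4d = 4 * (415) = 1660

1660


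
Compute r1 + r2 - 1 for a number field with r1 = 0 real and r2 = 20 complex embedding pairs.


By Dirichlet's unit theorem:
rank = r1 + r2 - 1
= 0 + 20 - 1
= 19

19


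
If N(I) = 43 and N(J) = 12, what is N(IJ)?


N(IJ) = N(I) * N(J)
= 43 * 12
= 516

516


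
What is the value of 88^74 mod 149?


p = 149 is prime and the exponent is (p-1)/2 = 74, so by Euler's criterion 88^74 = (88/149) = +1 or -1 mod 149.
Compute by square-and-multiply:
  74 = 64 + 8 + 2 (binary 1001010)
  Repeated squaring mod 149: 88^1 = 88, 88^2 = 145, 88^4 = 16, 88^8 = 107, 88^16 = 125, 88^32 = 129, 88^64 = 102
  88^74 = 88^64 * 88^8 * 88^2 = 102 * 107 * 145 mod 149
    102 * 107 = 10914 = 37 mod 149
    37 * 145 = 5365 = 1 mod 149
  88^74 = 1 mod 149
Result 1: 88 is a quadratic residue mod 149.
88^74 mod 149 = 1

1


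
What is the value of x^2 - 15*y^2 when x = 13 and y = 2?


x^2 - d*y^2
= 13^2 - 15*2^2
= 169 - 60
= 109

109


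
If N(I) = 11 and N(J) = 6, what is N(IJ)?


N(IJ) = N(I) * N(J)
= 11 * 6
= 66

66


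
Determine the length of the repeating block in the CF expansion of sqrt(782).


Run the CF algorithm for sqrt(782).
a_0 = floor(sqrt(782)) = 27; set m_0=0, q_0=1.
Recurrence: m' = q*a - m,  q' = (d - m'^2)/q,  a' = floor((a_0 + m')/q').
  step 1: m=27, q=53, a=1
  step 2: m=26, q=2, a=26
  step 3: m=26, q=53, a=1
  step 4: m=27, q=1, a=54
a_4 = 2*a_0 = 54, so the period closes here.
sqrt(782) = [27; 1, 26, 1, 54]
Period length = 4

4


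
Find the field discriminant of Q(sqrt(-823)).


For K = Q(sqrt(d)) with d squarefree: disc(K) = d if d = 1 mod 4, and disc(K) = 4d if d = 2 or 3 mod 4.
Here d = -823, and d mod 4 = 1.
d = 1 mod 4 (O_K = Z[(1+sqrt(d))/2]), so disc(K) = d = -823

-823


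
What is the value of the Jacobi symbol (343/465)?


Compute (343/465) via quadratic reciprocity:
  reciprocity: (343/465) -> +(465/343)
  reduce: (122/343)
  pull out 2: (2/343) = +1  (since 343 mod 8 = 7)
  reciprocity: (61/343) -> +(343/61)
  reduce: (38/61)
  pull out 2: (2/61) = -1  (since 61 mod 8 = 5)
  reciprocity: (19/61) -> +(61/19)
  reduce: (4/19)
  pull out 2: (2/19) = -1  (since 19 mod 8 = 3)
  pull out 2: (2/19) = -1  (since 19 mod 8 = 3)
  (1/19) = 1
Product of signs = -1

-1


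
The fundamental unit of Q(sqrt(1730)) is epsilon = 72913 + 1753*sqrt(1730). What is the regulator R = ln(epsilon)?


epsilon = 72913 + 1753*sqrt(1730)
= 145826.0000
R = ln(145826.0000)
= 11.8902

11.8902


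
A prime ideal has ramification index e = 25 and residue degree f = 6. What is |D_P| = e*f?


|D_P| = e * f
= 25 * 6
= 150

150


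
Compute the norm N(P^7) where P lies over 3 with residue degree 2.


N(P^a) = p^(a*f)
= 3^(7*2)
= 3^14
= 4782969

4782969


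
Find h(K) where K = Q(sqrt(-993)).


K = Q(sqrt(-993)). d mod 4 = 3, so D = disc(K) = 4d = -3972
h(K) equals the number of primitive reduced positive-definite forms (a, b, c) = a*x^2 + b*x*y + c*y^2 with b^2 - 4ac = D,
where reduced means |b| <= a <= c, with b >= 0 whenever |b| = a or a = c, and primitive means gcd(a, b, c) = 1.
Reduced forces 3a^2 <= |D| = 3972, so 1 <= a <= 36; b must have the parity of D, and c = (b^2 - D)/(4a) must be an integer >= a.
Enumerate a = 1..36, b in [-a, a]:
  a=1: (1, 0, 993)  [1]
  a=2: (2, 2, 497)  [1]
  a=3: (3, 0, 331)  [1]
  a=4..5: none
  a=6: (6, 6, 167)  [1]
  a=7: (7, -2, 142), (7, 2, 142)  [2]
  a=8..13: none
  a=14: (14, -2, 71), (14, 2, 71)  [2]
  a=15..20: none
  a=21: (21, -12, 49), (21, 12, 49)  [2]
  a=22..28: none
  a=29: (29, -28, 41), (29, 28, 41)  [2]
  a=30..36: none
Total reduced forms: 1 + 1 + 1 + 1 + 2 + 2 + 2 + 2 = 12
h = 12

12


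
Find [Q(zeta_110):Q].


The degree equals Euler's totient phi(110).
110 = 2 * 5 * 11
phi(110) = 40

40


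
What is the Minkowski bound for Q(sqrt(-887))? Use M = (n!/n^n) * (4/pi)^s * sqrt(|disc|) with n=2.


d = -887, d mod 4 = 1, so disc(K) = d = -887; |disc(K)| = 887
Imaginary quadratic field, so n = 2, s = r2 = 1, r1 = 0
M = (n!/n^n) * (4/pi)^s * sqrt(|disc(K)|) = (2!/2^2) * (4/pi)^1 * sqrt(887)
= 0.5 * 1.273240 * 29.782545
= 18.9602

18.9602


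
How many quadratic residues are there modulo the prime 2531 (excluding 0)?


For prime p, the number of non-zero quadratic residues is (p-1)/2.
= (2531-1)/2
= 1265

1265


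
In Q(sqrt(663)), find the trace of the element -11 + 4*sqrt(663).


Tr(a + b*sqrt(d)) = (a + b*sqrt(d)) + (a - b*sqrt(d)) = 2a
= 2 * (-11)
= -22

-22


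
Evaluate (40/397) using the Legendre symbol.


p = 397 is prime, so compute (40/397) with the reciprocity algorithm (Jacobi-symbol steps: pull out 2s via (2/n), flip via reciprocity, reduce):
  pull out 2: (2/397) = -1  (since 397 mod 8 = 5)
  pull out 2: (2/397) = -1  (since 397 mod 8 = 5)
  pull out 2: (2/397) = -1  (since 397 mod 8 = 5)
  reciprocity: (5/397) -> +(397/5)
  reduce: (2/5)
  pull out 2: (2/5) = -1  (since 5 mod 8 = 5)
  (1/5) = 1
Product of signs = 1
(40/397) = 1

1


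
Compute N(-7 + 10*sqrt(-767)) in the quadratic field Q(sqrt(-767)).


N(a + b*sqrt(d)) = a^2 - d*b^2
= (-7)^2 - (-767)*(10)^2
= 49 + 76700
= 76749

76749


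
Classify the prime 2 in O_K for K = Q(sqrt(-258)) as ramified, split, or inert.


K = Q(sqrt(-258)). Since d mod 4 = 2, disc(K) = -1032.
Check p | disc: -1032 mod 2 = 0.
p divides disc, so p ramifies: (p) = P^2 with e=2, f=1, g=1.
Therefore p is ramified.

ramified


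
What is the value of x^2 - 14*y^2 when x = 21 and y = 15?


x^2 - d*y^2
= 21^2 - 14*15^2
= 441 - 3150
= -2709

-2709


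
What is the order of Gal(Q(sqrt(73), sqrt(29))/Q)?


The 2 square roots of distinct primes are multiplicatively independent over Q,
so [K:Q] = 2^2 and Gal(K/Q) is isomorphic to (Z/2Z)^2.
|Gal| = 2^2 = 4

4


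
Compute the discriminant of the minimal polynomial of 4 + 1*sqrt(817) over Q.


The element 4 + 1*sqrt(817) has minimal polynomial:
x^2 - 8*x - 801
Discriminant = (-8)^2 - 4*(-801)
= 64 + 3204
= 3268

3268


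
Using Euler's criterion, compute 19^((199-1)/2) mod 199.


p = 199 is prime and the exponent is (p-1)/2 = 99, so by Euler's criterion 19^99 = (19/199) = +1 or -1 mod 199.
Compute by square-and-multiply:
  99 = 64 + 32 + 2 + 1 (binary 1100011)
  Repeated squaring mod 199: 19^1 = 19, 19^2 = 162, 19^4 = 175, 19^8 = 178, 19^16 = 43, 19^32 = 58, 19^64 = 180
  19^99 = 19^64 * 19^32 * 19^2 * 19^1 = 180 * 58 * 162 * 19 mod 199
    180 * 58 = 10440 = 92 mod 199
    92 * 162 = 14904 = 178 mod 199
    178 * 19 = 3382 = 198 mod 199
  19^99 = 198 mod 199
Result 198 = p - 1 = -1 mod 199: 19 is a quadratic non-residue mod 199. As a residue in [0, p-1] the value is 198.
19^99 mod 199 = 198

198


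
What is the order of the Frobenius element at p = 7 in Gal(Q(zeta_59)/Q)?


The Frobenius at p in Gal(Q(zeta_n)/Q) = (Z/nZ)* is the class of p, so its order is ord_59(7), the smallest k >= 1 with 7^k = 1 mod 59.
n = 59 = 59, phi(59) = 58; the order divides phi(n).
Divisors of 58: 1, 2, 29, 58
Repeated squaring mod 59: 7^1 = 7, 7^2 = 49, 7^4 = 41, 7^8 = 29, 7^16 = 15, 7^32 = 48
Test divisors in increasing order:
  k=1: 7^1 = 7 mod 59
  k=2: 7^2 = 49 mod 59
  k=29: 7^29 = 15 * 29 * 41 * 7 = 1 mod 59  <- first divisor giving 1
Order = 29

29


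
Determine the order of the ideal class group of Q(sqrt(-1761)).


K = Q(sqrt(-1761)). d mod 4 = 3, so D = disc(K) = 4d = -7044
h(K) equals the number of primitive reduced positive-definite forms (a, b, c) = a*x^2 + b*x*y + c*y^2 with b^2 - 4ac = D,
where reduced means |b| <= a <= c, with b >= 0 whenever |b| = a or a = c, and primitive means gcd(a, b, c) = 1.
Reduced forces 3a^2 <= |D| = 7044, so 1 <= a <= 48; b must have the parity of D, and c = (b^2 - D)/(4a) must be an integer >= a.
Enumerate a = 1..48, b in [-a, a]:
  a=1: (1, 0, 1761)  [1]
  a=2: (2, 2, 881)  [1]
  a=3: (3, 0, 587)  [1]
  a=4: none
  a=5: (5, -4, 353), (5, 4, 353)  [2]
  a=6: (6, 6, 295)  [1]
  a=7..9: none
  a=10: (10, -6, 177), (10, 6, 177)  [2]
  a=11..14: none
  a=15: (15, -6, 118), (15, 6, 118)  [2]
  a=16..18: none
  a=19: (19, -10, 94), (19, 10, 94)  [2]
  a=20..24: none
  a=25: (25, -16, 73), (25, 16, 73)  [2]
  a=26..29: none
  a=30: (30, -6, 59), (30, 6, 59)  [2]
  a=31..37: none
  a=38: (38, -10, 47), (38, 10, 47)  [2]
  a=39..40: none
  a=41: (41, -34, 50), (41, 34, 50)  [2]
  a=42..48: none
Total reduced forms: 1 + 1 + 1 + 2 + 1 + 2 + 2 + 2 + 2 + 2 + 2 + 2 = 20
h = 20

20


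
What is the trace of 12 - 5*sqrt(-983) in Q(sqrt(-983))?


Tr(a + b*sqrt(d)) = (a + b*sqrt(d)) + (a - b*sqrt(d)) = 2a
= 2 * (12)
= 24

24


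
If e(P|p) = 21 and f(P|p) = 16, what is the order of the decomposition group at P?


|D_P| = e * f
= 21 * 16
= 336

336


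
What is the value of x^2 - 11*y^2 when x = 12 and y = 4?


x^2 - d*y^2
= 12^2 - 11*4^2
= 144 - 176
= -32

-32


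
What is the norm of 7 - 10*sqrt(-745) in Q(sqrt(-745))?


N(a + b*sqrt(d)) = a^2 - d*b^2
= (7)^2 - (-745)*(-10)^2
= 49 + 74500
= 74549

74549


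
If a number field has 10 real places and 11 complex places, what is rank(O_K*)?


By Dirichlet's unit theorem:
rank = r1 + r2 - 1
= 10 + 11 - 1
= 20

20


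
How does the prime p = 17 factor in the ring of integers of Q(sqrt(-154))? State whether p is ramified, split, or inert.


K = Q(sqrt(-154)). Since d mod 4 = 2, disc(K) = -616.
Check p | disc: -616 mod 17 = 13.
p does not divide disc. Compute Legendre symbol (d/p):
16^((17-1)/2) mod 17 = 1
(d/p) = 1, so p splits: (p) = P*P' with e=1, f=1, g=2.
Therefore p is split.

split


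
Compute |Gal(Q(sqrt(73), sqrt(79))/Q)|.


The 2 square roots of distinct primes are multiplicatively independent over Q,
so [K:Q] = 2^2 and Gal(K/Q) is isomorphic to (Z/2Z)^2.
|Gal| = 2^2 = 4

4


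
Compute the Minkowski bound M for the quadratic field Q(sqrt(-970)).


d = -970, d mod 4 = 2, so disc(K) = 4d = -3880; |disc(K)| = 3880
Imaginary quadratic field, so n = 2, s = r2 = 1, r1 = 0
M = (n!/n^n) * (4/pi)^s * sqrt(|disc(K)|) = (2!/2^2) * (4/pi)^1 * sqrt(3880)
= 0.5 * 1.273240 * 62.289646
= 39.6548

39.6548


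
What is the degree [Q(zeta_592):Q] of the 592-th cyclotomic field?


The degree equals Euler's totient phi(592).
592 = 2^4 * 37
phi(592) = 288

288


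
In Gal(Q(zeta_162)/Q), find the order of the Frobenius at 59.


The Frobenius at p in Gal(Q(zeta_n)/Q) = (Z/nZ)* is the class of p, so its order is ord_162(59), the smallest k >= 1 with 59^k = 1 mod 162.
n = 162 = 2 * 3^4, phi(162) = 54; the order divides phi(n).
Divisors of 54: 1, 2, 3, 6, 9, 18, 27, 54
Repeated squaring mod 162: 59^1 = 59, 59^2 = 79, 59^4 = 85, 59^8 = 97, 59^16 = 13, 59^32 = 7
Test divisors in increasing order:
  k=1: 59^1 = 59 mod 162
  k=2: 59^2 = 79 mod 162
  k=3: 59^3 = 79 * 59 = 125 mod 162
  k=6: 59^6 = 85 * 79 = 73 mod 162
  k=9: 59^9 = 97 * 59 = 53 mod 162
  k=18: 59^18 = 13 * 79 = 55 mod 162
  k=27: 59^27 = 13 * 97 * 79 * 59 = 161 mod 162
  k=54: 59^54 = 7 * 13 * 85 * 79 = 1 mod 162  <- first divisor giving 1
Order = 54

54


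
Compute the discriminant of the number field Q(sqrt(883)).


For K = Q(sqrt(d)) with d squarefree: disc(K) = d if d = 1 mod 4, and disc(K) = 4d if d = 2 or 3 mod 4.
Here d = 883, and d mod 4 = 3.
d = 3 mod 4, not 1 (O_K = Z[sqrt(d)]), so disc(K) = 4d = 4 * (883) = 3532

3532


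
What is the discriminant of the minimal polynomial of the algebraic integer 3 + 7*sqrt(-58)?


The element 3 + 7*sqrt(-58) has minimal polynomial:
x^2 - 6*x + 2851
Discriminant = (-6)^2 - 4*(2851)
= 36 - 11404
= -11368

-11368


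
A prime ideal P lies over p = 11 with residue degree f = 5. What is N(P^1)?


N(P^a) = p^(a*f)
= 11^(1*5)
= 11^5
= 161051

161051


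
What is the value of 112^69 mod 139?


p = 139 is prime and the exponent is (p-1)/2 = 69, so by Euler's criterion 112^69 = (112/139) = +1 or -1 mod 139.
Compute by square-and-multiply:
  69 = 64 + 4 + 1 (binary 1000101)
  Repeated squaring mod 139: 112^1 = 112, 112^2 = 34, 112^4 = 44, 112^8 = 129, 112^16 = 100, 112^32 = 131, 112^64 = 64
  112^69 = 112^64 * 112^4 * 112^1 = 64 * 44 * 112 mod 139
    64 * 44 = 2816 = 36 mod 139
    36 * 112 = 4032 = 1 mod 139
  112^69 = 1 mod 139
Result 1: 112 is a quadratic residue mod 139.
112^69 mod 139 = 1

1


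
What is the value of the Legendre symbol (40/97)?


p = 97 is prime, so compute (40/97) with the reciprocity algorithm (Jacobi-symbol steps: pull out 2s via (2/n), flip via reciprocity, reduce):
  pull out 2: (2/97) = +1  (since 97 mod 8 = 1)
  pull out 2: (2/97) = +1  (since 97 mod 8 = 1)
  pull out 2: (2/97) = +1  (since 97 mod 8 = 1)
  reciprocity: (5/97) -> +(97/5)
  reduce: (2/5)
  pull out 2: (2/5) = -1  (since 5 mod 8 = 5)
  (1/5) = 1
Product of signs = -1
(40/97) = -1

-1


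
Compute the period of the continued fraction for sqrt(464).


Run the CF algorithm for sqrt(464).
a_0 = floor(sqrt(464)) = 21; set m_0=0, q_0=1.
Recurrence: m' = q*a - m,  q' = (d - m'^2)/q,  a' = floor((a_0 + m')/q').
  step 1: m=21, q=23, a=1
  step 2: m=2, q=20, a=1
  step 3: m=18, q=7, a=5
  step 4: m=17, q=25, a=1
  step 5: m=8, q=16, a=1
  step 6: m=8, q=25, a=1
  step 7: m=17, q=7, a=5
  step 8: m=18, q=20, a=1
  step 9: m=2, q=23, a=1
  step 10: m=21, q=1, a=42
a_10 = 2*a_0 = 42, so the period closes here.
sqrt(464) = [21; 1, 1, 5, 1, 1, 1, 5, 1, 1, 42]
Period length = 10

10


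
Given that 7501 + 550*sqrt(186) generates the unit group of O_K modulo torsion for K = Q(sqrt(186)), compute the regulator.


epsilon = 7501 + 550*sqrt(186)
= 15001.9999
R = ln(15001.9999)
= 9.6159

9.6159


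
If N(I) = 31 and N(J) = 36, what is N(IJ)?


N(IJ) = N(I) * N(J)
= 31 * 36
= 1116

1116


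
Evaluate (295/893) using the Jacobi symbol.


Compute (295/893) via quadratic reciprocity:
  reciprocity: (295/893) -> +(893/295)
  reduce: (8/295)
  pull out 2: (2/295) = +1  (since 295 mod 8 = 7)
  pull out 2: (2/295) = +1  (since 295 mod 8 = 7)
  pull out 2: (2/295) = +1  (since 295 mod 8 = 7)
  (1/295) = 1
Product of signs = 1

1


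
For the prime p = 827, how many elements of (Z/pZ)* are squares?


For prime p, the number of non-zero quadratic residues is (p-1)/2.
= (827-1)/2
= 413

413


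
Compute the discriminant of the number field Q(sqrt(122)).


For K = Q(sqrt(d)) with d squarefree: disc(K) = d if d = 1 mod 4, and disc(K) = 4d if d = 2 or 3 mod 4.
Here d = 122, and d mod 4 = 2.
d = 2 mod 4, not 1 (O_K = Z[sqrt(d)]), so disc(K) = 4d = 4 * (122) = 488

488


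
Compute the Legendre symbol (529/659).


p = 659 is prime, so compute (529/659) with the reciprocity algorithm (Jacobi-symbol steps: pull out 2s via (2/n), flip via reciprocity, reduce):
  reciprocity: (529/659) -> +(659/529)
  reduce: (130/529)
  pull out 2: (2/529) = +1  (since 529 mod 8 = 1)
  reciprocity: (65/529) -> +(529/65)
  reduce: (9/65)
  reciprocity: (9/65) -> +(65/9)
  reduce: (2/9)
  pull out 2: (2/9) = +1  (since 9 mod 8 = 1)
  (1/9) = 1
Product of signs = 1
(529/659) = 1

1
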